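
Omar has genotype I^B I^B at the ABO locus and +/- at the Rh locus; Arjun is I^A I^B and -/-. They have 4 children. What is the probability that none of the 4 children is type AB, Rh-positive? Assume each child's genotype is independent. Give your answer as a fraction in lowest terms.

ABO cross I^B I^B × I^A I^B → 1/2 B, 1/2 AB.
Rh cross +/- × -/- → 1/2 Rh+, 1/2 Rh-; so P(type AB, Rh-positive) = 1/2 × 1/2 = 1/4 per child.
P(not type AB, Rh-positive) = 3/4 for one child; (3/4)^4 = 81/256.

81/256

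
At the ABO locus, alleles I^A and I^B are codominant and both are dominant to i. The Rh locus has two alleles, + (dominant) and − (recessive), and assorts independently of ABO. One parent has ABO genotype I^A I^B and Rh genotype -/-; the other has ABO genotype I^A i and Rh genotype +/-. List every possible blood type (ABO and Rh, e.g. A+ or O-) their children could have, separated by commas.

A+, A-, B+, B-, AB+, AB-

Gametes from I^A I^B × I^A i give offspring ABO genotypes I^A I^A, I^A I^B, I^A i, I^B i, i.e. phenotypes A, B, AB.
Rh cross -/- × +/- → phenotypes Rh+, Rh-.
Combining independently: A+, A-, B+, B-, AB+, AB-.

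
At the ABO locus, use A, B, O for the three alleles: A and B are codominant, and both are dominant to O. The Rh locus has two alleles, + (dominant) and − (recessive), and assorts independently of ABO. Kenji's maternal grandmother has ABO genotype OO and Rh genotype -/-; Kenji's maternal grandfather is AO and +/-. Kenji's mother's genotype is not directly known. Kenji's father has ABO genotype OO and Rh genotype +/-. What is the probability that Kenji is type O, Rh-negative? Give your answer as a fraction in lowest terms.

Kenji's mother's ABO genotype from OO × AO: 1/2 AO, 1/2 OO.
Crossing each possibility with the father OO and summing P(type O): 1/2·1/2 + 1/2·1 = 3/4.
Similarly for Rh via the mother's Rh distribution: P(Rh-) = 3/8.
Independent loci: 3/4 × 3/8 = 9/32.

9/32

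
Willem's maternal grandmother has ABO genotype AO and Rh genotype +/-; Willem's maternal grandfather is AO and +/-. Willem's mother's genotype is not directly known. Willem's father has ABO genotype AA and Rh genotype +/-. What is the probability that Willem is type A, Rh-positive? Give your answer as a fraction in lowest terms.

3/4

Willem's mother's ABO genotype from AO × AO: 1/4 AA, 1/2 AO, 1/4 OO.
Crossing each possibility with the father AA and summing P(type A): 1/4·1 + 1/2·1 + 1/4·1 = 1.
Similarly for Rh via the mother's Rh distribution: P(Rh+) = 3/4.
Independent loci: 1 × 3/4 = 3/4.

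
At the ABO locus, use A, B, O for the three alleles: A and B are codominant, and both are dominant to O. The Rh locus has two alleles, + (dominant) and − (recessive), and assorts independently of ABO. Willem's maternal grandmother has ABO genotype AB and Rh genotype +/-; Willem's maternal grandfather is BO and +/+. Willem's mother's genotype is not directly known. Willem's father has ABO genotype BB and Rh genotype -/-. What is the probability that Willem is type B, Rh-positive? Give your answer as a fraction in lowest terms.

9/16

Willem's mother's ABO genotype from AB × BO: 1/4 AB, 1/4 AO, 1/4 BB, 1/4 BO.
Crossing each possibility with the father BB and summing P(type B): 1/4·1/2 + 1/4·1/2 + 1/4·1 + 1/4·1 = 3/4.
Similarly for Rh via the mother's Rh distribution: P(Rh+) = 3/4.
Independent loci: 3/4 × 3/4 = 9/16.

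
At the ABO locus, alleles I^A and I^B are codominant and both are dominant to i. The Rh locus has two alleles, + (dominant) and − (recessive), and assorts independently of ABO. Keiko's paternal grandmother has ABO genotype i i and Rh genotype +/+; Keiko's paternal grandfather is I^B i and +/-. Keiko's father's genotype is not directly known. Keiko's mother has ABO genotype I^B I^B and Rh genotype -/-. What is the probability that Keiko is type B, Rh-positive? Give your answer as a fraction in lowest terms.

Keiko's father's ABO genotype from i i × I^B i: 1/2 I^B i, 1/2 i i.
Crossing each possibility with the mother I^B I^B and summing P(type B): 1/2·1 + 1/2·1 = 1.
Similarly for Rh via the father's Rh distribution: P(Rh+) = 3/4.
Independent loci: 1 × 3/4 = 3/4.

3/4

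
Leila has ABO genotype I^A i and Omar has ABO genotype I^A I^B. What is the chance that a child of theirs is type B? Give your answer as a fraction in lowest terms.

ABO cross I^A i × I^A I^B → offspring phenotypes: 1/2 A, 1/4 B, 1/4 AB.
So P(type B) = 1/4.

1/4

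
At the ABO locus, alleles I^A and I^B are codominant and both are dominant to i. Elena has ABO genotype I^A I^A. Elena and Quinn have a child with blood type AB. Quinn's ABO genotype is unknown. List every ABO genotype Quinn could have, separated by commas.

I^A I^B, I^B I^B, I^B i

For each candidate genotype of Quinn, check whether crossing it with I^A I^A can produce every observed child phenotype.
  I^A I^A → possible child types {A} ✗
  I^A I^B → possible child types {A, AB} ✓
  I^A i → possible child types {A} ✗
  I^B I^B → possible child types {AB} ✓
  I^B i → possible child types {A, AB} ✓
  i i → possible child types {A} ✗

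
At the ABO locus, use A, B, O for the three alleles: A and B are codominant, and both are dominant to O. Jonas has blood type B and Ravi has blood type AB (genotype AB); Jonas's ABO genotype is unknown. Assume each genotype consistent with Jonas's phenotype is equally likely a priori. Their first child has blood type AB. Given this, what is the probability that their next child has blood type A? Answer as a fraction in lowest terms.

1/12

Possible genotypes: Jonas ∈ {BB, BO}; Ravi ∈ {AB}.
Weight each parental genotype pair by prior × P(type-AB child):
  BB × AB: posterior weight 2/3; P(next child type A) = 0.
  BO × AB: posterior weight 1/3; P(next child type A) = 1/4.
Weighted sum = 1/12.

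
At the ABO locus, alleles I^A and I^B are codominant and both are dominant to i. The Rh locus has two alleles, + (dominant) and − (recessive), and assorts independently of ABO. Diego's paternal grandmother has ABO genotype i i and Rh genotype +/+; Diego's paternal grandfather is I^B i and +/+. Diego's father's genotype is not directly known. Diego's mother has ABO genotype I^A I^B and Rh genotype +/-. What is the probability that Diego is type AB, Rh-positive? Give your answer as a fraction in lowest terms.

1/8

Diego's father's ABO genotype from i i × I^B i: 1/2 I^B i, 1/2 i i.
Crossing each possibility with the mother I^A I^B and summing P(type AB): 1/2·1/4 + 1/2·0 = 1/8.
Similarly for Rh via the father's Rh distribution: P(Rh+) = 1.
Independent loci: 1/8 × 1 = 1/8.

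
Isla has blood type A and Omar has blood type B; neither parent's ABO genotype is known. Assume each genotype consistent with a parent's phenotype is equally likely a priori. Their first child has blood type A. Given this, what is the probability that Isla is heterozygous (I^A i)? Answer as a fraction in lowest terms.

Possible genotypes: Isla ∈ {I^A I^A, I^A i}; Omar ∈ {I^B I^B, I^B i}.
Weight each parental genotype pair by prior × P(type-A child):
  I^A I^A × I^B i: posterior weight 2/3.
  I^A i × I^B i: posterior weight 1/3.
Sum the posterior weight over pairs where Isla is I^A i: 1/3.

1/3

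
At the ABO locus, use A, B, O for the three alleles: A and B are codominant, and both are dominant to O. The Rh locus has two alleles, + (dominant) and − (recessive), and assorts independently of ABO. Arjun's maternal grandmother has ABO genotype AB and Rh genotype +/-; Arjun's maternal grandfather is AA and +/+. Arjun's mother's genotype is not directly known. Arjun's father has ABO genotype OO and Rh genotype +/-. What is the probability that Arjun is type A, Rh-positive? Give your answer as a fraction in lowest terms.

21/32

Arjun's mother's ABO genotype from AB × AA: 1/2 AA, 1/2 AB.
Crossing each possibility with the father OO and summing P(type A): 1/2·1 + 1/2·1/2 = 3/4.
Similarly for Rh via the mother's Rh distribution: P(Rh+) = 7/8.
Independent loci: 3/4 × 7/8 = 21/32.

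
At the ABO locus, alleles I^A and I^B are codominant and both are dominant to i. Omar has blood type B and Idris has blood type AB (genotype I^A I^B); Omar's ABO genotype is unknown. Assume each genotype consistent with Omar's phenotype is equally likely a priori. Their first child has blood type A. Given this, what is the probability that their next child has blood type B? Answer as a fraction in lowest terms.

1/2

Possible genotypes: Omar ∈ {I^B I^B, I^B i}; Idris ∈ {I^A I^B}.
Weight each parental genotype pair by prior × P(type-A child):
  I^B i × I^A I^B: posterior weight 1; P(next child type B) = 1/2.
Weighted sum = 1/2.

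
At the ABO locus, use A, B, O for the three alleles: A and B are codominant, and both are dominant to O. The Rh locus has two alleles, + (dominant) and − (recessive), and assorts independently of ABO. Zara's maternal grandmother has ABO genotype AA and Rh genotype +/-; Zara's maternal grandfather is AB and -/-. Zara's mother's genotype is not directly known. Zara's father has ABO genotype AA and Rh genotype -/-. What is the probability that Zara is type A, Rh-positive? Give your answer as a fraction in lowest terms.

Zara's mother's ABO genotype from AA × AB: 1/2 AA, 1/2 AB.
Crossing each possibility with the father AA and summing P(type A): 1/2·1 + 1/2·1/2 = 3/4.
Similarly for Rh via the mother's Rh distribution: P(Rh+) = 1/4.
Independent loci: 3/4 × 1/4 = 3/16.

3/16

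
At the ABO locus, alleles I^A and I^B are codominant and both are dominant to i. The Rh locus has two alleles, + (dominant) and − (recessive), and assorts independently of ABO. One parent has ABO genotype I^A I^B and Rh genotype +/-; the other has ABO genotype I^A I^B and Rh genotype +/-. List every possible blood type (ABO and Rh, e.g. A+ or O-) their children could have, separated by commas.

A+, A-, B+, B-, AB+, AB-

Gametes from I^A I^B × I^A I^B give offspring ABO genotypes I^A I^A, I^A I^B, I^B I^B, i.e. phenotypes A, B, AB.
Rh cross +/- × +/- → phenotypes Rh+, Rh-.
Combining independently: A+, A-, B+, B-, AB+, AB-.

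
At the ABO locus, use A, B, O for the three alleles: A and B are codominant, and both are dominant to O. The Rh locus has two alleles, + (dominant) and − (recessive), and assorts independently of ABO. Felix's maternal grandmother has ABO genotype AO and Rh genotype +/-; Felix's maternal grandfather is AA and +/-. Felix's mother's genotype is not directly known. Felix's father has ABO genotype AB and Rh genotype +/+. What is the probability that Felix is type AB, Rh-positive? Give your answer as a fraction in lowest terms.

3/8

Felix's mother's ABO genotype from AO × AA: 1/2 AA, 1/2 AO.
Crossing each possibility with the father AB and summing P(type AB): 1/2·1/2 + 1/2·1/4 = 3/8.
Similarly for Rh via the mother's Rh distribution: P(Rh+) = 1.
Independent loci: 3/8 × 1 = 3/8.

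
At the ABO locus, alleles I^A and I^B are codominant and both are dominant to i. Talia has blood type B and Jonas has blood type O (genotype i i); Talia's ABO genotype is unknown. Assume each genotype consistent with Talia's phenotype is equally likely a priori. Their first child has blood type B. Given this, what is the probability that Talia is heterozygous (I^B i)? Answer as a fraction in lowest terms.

1/3

Possible genotypes: Talia ∈ {I^B I^B, I^B i}; Jonas ∈ {i i}.
Weight each parental genotype pair by prior × P(type-B child):
  I^B I^B × i i: posterior weight 2/3.
  I^B i × i i: posterior weight 1/3.
Sum the posterior weight over pairs where Talia is I^B i: 1/3.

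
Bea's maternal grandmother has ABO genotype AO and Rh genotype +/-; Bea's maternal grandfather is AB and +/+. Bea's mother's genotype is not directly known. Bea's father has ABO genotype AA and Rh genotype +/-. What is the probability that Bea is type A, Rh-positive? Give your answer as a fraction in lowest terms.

Bea's mother's ABO genotype from AO × AB: 1/4 AA, 1/4 AB, 1/4 AO, 1/4 BO.
Crossing each possibility with the father AA and summing P(type A): 1/4·1 + 1/4·1/2 + 1/4·1 + 1/4·1/2 = 3/4.
Similarly for Rh via the mother's Rh distribution: P(Rh+) = 7/8.
Independent loci: 3/4 × 7/8 = 21/32.

21/32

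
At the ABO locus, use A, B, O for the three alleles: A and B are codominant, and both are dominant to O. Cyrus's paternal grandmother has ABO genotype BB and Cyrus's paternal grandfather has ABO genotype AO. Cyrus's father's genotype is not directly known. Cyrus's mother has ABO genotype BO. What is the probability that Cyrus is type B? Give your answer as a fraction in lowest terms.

5/8

Cyrus's father's ABO genotype from BB × AO: 1/2 AB, 1/2 BO.
Crossing each possibility with the mother BO and summing P(type B): 1/2·1/2 + 1/2·3/4 = 5/8.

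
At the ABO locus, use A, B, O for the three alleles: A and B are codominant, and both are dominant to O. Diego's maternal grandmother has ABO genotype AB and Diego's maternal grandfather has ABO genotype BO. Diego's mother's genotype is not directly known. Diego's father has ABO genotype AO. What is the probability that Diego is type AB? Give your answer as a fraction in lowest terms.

Diego's mother's ABO genotype from AB × BO: 1/4 AB, 1/4 AO, 1/4 BB, 1/4 BO.
Crossing each possibility with the father AO and summing P(type AB): 1/4·1/4 + 1/4·0 + 1/4·1/2 + 1/4·1/4 = 1/4.

1/4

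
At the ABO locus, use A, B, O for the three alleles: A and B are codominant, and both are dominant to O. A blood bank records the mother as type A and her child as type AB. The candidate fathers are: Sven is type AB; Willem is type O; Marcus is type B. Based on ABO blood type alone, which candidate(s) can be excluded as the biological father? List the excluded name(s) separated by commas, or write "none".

A candidate is excluded only if no genotype consistent with his phenotype could produce a type AB child with a type A mother.
Willem (type O): no genotype consistent with that phenotype can produce a type-AB child with a type-A mother.

Willem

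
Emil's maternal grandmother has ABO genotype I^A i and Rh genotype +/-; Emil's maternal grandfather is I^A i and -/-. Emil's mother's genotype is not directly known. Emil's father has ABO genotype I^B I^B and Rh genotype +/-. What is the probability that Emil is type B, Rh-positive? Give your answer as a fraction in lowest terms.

Emil's mother's ABO genotype from I^A i × I^A i: 1/4 I^A I^A, 1/2 I^A i, 1/4 i i.
Crossing each possibility with the father I^B I^B and summing P(type B): 1/4·0 + 1/2·1/2 + 1/4·1 = 1/2.
Similarly for Rh via the mother's Rh distribution: P(Rh+) = 5/8.
Independent loci: 1/2 × 5/8 = 5/16.

5/16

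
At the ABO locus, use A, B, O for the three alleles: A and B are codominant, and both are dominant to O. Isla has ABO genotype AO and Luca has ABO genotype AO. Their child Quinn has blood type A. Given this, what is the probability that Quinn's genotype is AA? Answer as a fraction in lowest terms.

Cross AO × AO → 1/4 AA, 1/2 AO, 1/4 OO.
Type-A genotypes among offspring: AA (1/4), AO (1/2); total 3/4.
P(AA | type A) = (1/4) / (3/4) = 1/3.

1/3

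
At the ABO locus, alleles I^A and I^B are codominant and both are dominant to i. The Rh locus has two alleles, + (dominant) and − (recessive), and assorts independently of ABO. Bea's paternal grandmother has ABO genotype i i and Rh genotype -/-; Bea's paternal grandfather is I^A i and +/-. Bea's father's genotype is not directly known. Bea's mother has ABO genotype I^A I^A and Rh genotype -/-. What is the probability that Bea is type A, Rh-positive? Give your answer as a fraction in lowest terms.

Bea's father's ABO genotype from i i × I^A i: 1/2 I^A i, 1/2 i i.
Crossing each possibility with the mother I^A I^A and summing P(type A): 1/2·1 + 1/2·1 = 1.
Similarly for Rh via the father's Rh distribution: P(Rh+) = 1/4.
Independent loci: 1 × 1/4 = 1/4.

1/4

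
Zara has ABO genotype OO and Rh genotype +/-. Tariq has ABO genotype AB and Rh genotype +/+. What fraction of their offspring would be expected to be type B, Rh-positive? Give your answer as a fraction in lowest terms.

1/2

ABO cross OO × AB → offspring phenotypes: 1/2 A, 1/2 B.
Rh cross +/- × +/+ → 1 Rh+.
Independent loci: P(type B, Rh-positive) = 1/2 × 1 = 1/2.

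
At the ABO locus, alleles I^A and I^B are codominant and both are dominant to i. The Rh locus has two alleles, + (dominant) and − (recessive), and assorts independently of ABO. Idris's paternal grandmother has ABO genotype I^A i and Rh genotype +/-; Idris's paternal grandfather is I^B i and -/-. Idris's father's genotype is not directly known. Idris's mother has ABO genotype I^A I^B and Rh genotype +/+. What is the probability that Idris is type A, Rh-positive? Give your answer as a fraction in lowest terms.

3/8

Idris's father's ABO genotype from I^A i × I^B i: 1/4 I^A I^B, 1/4 I^A i, 1/4 I^B i, 1/4 i i.
Crossing each possibility with the mother I^A I^B and summing P(type A): 1/4·1/4 + 1/4·1/2 + 1/4·1/4 + 1/4·1/2 = 3/8.
Similarly for Rh via the father's Rh distribution: P(Rh+) = 1.
Independent loci: 3/8 × 1 = 3/8.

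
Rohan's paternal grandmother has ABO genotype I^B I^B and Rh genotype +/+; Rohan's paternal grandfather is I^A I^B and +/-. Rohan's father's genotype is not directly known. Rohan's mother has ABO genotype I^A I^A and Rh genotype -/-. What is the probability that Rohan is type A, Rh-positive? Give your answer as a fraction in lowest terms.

Rohan's father's ABO genotype from I^B I^B × I^A I^B: 1/2 I^A I^B, 1/2 I^B I^B.
Crossing each possibility with the mother I^A I^A and summing P(type A): 1/2·1/2 + 1/2·0 = 1/4.
Similarly for Rh via the father's Rh distribution: P(Rh+) = 3/4.
Independent loci: 1/4 × 3/4 = 3/16.

3/16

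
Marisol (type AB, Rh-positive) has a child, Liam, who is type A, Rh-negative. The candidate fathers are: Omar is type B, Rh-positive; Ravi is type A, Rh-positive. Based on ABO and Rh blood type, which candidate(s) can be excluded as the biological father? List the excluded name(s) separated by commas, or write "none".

A candidate is excluded only if no genotype consistent with his phenotype could produce a type A, Rh-negative child with a type AB, Rh-positive mother.
Every candidate has at least one consistent genotype combination, so none can be excluded.

none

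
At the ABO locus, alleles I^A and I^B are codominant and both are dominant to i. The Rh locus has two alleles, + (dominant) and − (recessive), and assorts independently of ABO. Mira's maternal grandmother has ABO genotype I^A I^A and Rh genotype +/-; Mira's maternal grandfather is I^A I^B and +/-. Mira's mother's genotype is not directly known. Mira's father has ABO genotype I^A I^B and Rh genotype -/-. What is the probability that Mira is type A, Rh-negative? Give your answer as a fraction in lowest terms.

Mira's mother's ABO genotype from I^A I^A × I^A I^B: 1/2 I^A I^A, 1/2 I^A I^B.
Crossing each possibility with the father I^A I^B and summing P(type A): 1/2·1/2 + 1/2·1/4 = 3/8.
Similarly for Rh via the mother's Rh distribution: P(Rh-) = 1/2.
Independent loci: 3/8 × 1/2 = 3/16.

3/16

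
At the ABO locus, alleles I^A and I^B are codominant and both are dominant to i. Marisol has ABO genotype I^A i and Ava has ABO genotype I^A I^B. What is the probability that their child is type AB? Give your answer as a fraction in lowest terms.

ABO cross I^A i × I^A I^B → offspring phenotypes: 1/2 A, 1/4 B, 1/4 AB.
So P(type AB) = 1/4.

1/4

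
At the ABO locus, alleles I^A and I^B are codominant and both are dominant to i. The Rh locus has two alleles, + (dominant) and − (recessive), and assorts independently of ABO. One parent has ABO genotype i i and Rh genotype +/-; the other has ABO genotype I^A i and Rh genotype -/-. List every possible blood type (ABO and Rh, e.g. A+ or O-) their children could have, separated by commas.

O+, O-, A+, A-

Gametes from i i × I^A i give offspring ABO genotypes I^A i, i i, i.e. phenotypes O, A.
Rh cross +/- × -/- → phenotypes Rh+, Rh-.
Combining independently: O+, O-, A+, A-.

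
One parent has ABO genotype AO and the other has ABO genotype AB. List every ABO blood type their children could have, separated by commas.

Gametes from AO × AB give offspring ABO genotypes AA, AB, AO, BO, i.e. phenotypes A, B, AB.

A, B, AB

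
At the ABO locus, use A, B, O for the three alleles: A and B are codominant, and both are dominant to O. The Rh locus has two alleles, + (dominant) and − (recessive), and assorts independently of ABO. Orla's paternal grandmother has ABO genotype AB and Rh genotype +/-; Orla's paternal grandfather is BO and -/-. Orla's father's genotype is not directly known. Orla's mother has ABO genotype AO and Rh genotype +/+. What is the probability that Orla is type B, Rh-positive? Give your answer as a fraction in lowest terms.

Orla's father's ABO genotype from AB × BO: 1/4 AB, 1/4 AO, 1/4 BB, 1/4 BO.
Crossing each possibility with the mother AO and summing P(type B): 1/4·1/4 + 1/4·0 + 1/4·1/2 + 1/4·1/4 = 1/4.
Similarly for Rh via the father's Rh distribution: P(Rh+) = 1.
Independent loci: 1/4 × 1 = 1/4.

1/4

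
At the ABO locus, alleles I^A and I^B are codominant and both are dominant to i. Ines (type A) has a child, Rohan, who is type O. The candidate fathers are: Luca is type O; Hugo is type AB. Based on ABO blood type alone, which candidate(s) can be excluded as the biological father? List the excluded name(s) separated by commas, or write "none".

A candidate is excluded only if no genotype consistent with his phenotype could produce a type O child with a type A mother.
Hugo (type AB): no genotype consistent with that phenotype can produce a type-O child with a type-A mother.

Hugo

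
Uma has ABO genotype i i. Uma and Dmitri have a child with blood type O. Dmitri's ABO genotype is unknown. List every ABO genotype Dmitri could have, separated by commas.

I^A i, I^B i, i i

For each candidate genotype of Dmitri, check whether crossing it with i i can produce every observed child phenotype.
  I^A I^A → possible child types {A} ✗
  I^A I^B → possible child types {A, B} ✗
  I^A i → possible child types {O, A} ✓
  I^B I^B → possible child types {B} ✗
  I^B i → possible child types {O, B} ✓
  i i → possible child types {O} ✓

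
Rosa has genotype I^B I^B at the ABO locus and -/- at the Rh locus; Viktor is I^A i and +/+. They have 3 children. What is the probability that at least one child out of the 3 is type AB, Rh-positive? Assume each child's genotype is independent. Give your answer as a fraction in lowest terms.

ABO cross I^B I^B × I^A i → 1/2 B, 1/2 AB.
Rh cross -/- × +/+ → 1 Rh+; so P(type AB, Rh-positive) = 1/2 × 1 = 1/2 per child.
P(none) = (1/2)^3 = 1/8; P(at least one) = 1 − 1/8 = 7/8.

7/8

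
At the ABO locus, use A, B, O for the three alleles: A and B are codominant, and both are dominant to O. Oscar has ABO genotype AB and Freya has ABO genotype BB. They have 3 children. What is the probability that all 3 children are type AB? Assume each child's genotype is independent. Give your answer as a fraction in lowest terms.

ABO cross AB × BB → 1/2 B, 1/2 AB.
So P(type AB) = 1/2 per child.
All 3 independent: (1/2)^3 = 1/8.

1/8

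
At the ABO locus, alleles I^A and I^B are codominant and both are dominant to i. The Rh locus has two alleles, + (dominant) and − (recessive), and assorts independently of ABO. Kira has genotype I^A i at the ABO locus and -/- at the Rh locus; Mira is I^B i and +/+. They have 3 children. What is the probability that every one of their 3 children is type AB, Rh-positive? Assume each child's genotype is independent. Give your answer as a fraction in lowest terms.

ABO cross I^A i × I^B i → 1/4 O, 1/4 A, 1/4 B, 1/4 AB.
Rh cross -/- × +/+ → 1 Rh+; so P(type AB, Rh-positive) = 1/4 × 1 = 1/4 per child.
All 3 independent: (1/4)^3 = 1/64.

1/64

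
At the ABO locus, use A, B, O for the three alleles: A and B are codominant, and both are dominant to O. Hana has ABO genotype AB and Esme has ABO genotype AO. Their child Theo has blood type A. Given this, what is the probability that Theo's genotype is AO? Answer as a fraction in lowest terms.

Cross AB × AO → 1/4 AA, 1/4 AB, 1/4 AO, 1/4 BO.
Type-A genotypes among offspring: AA (1/4), AO (1/4); total 1/2.
P(AO | type A) = (1/4) / (1/2) = 1/2.

1/2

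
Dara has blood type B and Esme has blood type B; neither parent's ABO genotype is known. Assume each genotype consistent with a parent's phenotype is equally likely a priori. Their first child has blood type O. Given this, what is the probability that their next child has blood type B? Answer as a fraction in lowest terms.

Possible genotypes: Dara ∈ {BB, BO}; Esme ∈ {BB, BO}.
Weight each parental genotype pair by prior × P(type-O child):
  BO × BO: posterior weight 1; P(next child type B) = 3/4.
Weighted sum = 3/4.

3/4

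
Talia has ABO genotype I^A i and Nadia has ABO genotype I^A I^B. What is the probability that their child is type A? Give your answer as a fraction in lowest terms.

1/2

ABO cross I^A i × I^A I^B → offspring phenotypes: 1/2 A, 1/4 B, 1/4 AB.
So P(type A) = 1/2.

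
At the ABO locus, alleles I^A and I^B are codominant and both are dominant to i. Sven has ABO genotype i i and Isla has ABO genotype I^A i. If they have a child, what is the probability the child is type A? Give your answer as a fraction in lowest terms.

1/2

ABO cross i i × I^A i → offspring phenotypes: 1/2 O, 1/2 A.
So P(type A) = 1/2.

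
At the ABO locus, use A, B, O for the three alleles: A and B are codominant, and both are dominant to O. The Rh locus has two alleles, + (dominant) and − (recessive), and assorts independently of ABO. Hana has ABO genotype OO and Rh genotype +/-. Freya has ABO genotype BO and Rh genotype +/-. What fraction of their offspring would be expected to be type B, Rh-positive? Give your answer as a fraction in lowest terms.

ABO cross OO × BO → offspring phenotypes: 1/2 O, 1/2 B.
Rh cross +/- × +/- → 3/4 Rh+, 1/4 Rh-.
Independent loci: P(type B, Rh-positive) = 1/2 × 3/4 = 3/8.

3/8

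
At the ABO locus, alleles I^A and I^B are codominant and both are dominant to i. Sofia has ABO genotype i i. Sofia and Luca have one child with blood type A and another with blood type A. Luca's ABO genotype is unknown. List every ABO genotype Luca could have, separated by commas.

For each candidate genotype of Luca, check whether crossing it with i i can produce every observed child phenotype.
  I^A I^A → possible child types {A} ✓
  I^A I^B → possible child types {A, B} ✓
  I^A i → possible child types {O, A} ✓
  I^B I^B → possible child types {B} ✗
  I^B i → possible child types {O, B} ✗
  i i → possible child types {O} ✗

I^A I^A, I^A I^B, I^A i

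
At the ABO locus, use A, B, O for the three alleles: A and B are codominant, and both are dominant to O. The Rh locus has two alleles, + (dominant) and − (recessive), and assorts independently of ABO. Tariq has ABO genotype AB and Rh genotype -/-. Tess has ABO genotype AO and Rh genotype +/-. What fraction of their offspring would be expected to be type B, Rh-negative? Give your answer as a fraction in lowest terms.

1/8

ABO cross AB × AO → offspring phenotypes: 1/2 A, 1/4 B, 1/4 AB.
Rh cross -/- × +/- → 1/2 Rh+, 1/2 Rh-.
Independent loci: P(type B, Rh-negative) = 1/4 × 1/2 = 1/8.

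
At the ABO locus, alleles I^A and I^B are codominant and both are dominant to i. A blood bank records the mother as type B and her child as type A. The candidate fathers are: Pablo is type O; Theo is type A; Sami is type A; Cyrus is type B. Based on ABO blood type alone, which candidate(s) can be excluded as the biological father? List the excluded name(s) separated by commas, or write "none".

Pablo, Cyrus

A candidate is excluded only if no genotype consistent with his phenotype could produce a type A child with a type B mother.
Pablo (type O): no genotype consistent with that phenotype can produce a type-A child with a type-B mother.
Cyrus (type B): no genotype consistent with that phenotype can produce a type-A child with a type-B mother.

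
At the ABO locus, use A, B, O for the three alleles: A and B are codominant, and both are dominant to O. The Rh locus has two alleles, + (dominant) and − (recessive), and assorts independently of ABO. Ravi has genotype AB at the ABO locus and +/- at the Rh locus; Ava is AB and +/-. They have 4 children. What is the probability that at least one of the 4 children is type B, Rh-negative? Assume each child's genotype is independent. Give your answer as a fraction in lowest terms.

ABO cross AB × AB → 1/4 A, 1/4 B, 1/2 AB.
Rh cross +/- × +/- → 3/4 Rh+, 1/4 Rh-; so P(type B, Rh-negative) = 1/4 × 1/4 = 1/16 per child.
P(none) = (15/16)^4 = 50625/65536; P(at least one) = 1 − 50625/65536 = 14911/65536.

14911/65536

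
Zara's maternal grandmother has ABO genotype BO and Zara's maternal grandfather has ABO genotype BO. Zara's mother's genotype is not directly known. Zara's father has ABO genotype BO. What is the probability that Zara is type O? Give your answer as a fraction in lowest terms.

1/4

Zara's mother's ABO genotype from BO × BO: 1/4 BB, 1/2 BO, 1/4 OO.
Crossing each possibility with the father BO and summing P(type O): 1/4·0 + 1/2·1/4 + 1/4·1/2 = 1/4.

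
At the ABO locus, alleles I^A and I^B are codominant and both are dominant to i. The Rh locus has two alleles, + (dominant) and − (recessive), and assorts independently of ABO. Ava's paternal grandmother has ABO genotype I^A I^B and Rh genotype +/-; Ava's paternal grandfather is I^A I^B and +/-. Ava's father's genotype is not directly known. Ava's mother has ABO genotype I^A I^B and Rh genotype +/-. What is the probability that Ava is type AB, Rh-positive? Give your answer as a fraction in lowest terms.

Ava's father's ABO genotype from I^A I^B × I^A I^B: 1/4 I^A I^A, 1/2 I^A I^B, 1/4 I^B I^B.
Crossing each possibility with the mother I^A I^B and summing P(type AB): 1/4·1/2 + 1/2·1/2 + 1/4·1/2 = 1/2.
Similarly for Rh via the father's Rh distribution: P(Rh+) = 3/4.
Independent loci: 1/2 × 3/4 = 3/8.

3/8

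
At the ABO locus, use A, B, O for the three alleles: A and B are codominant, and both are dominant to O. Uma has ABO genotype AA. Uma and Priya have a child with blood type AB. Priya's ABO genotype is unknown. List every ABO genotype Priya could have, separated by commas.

AB, BB, BO

For each candidate genotype of Priya, check whether crossing it with AA can produce every observed child phenotype.
  AA → possible child types {A} ✗
  AB → possible child types {A, AB} ✓
  AO → possible child types {A} ✗
  BB → possible child types {AB} ✓
  BO → possible child types {A, AB} ✓
  OO → possible child types {A} ✗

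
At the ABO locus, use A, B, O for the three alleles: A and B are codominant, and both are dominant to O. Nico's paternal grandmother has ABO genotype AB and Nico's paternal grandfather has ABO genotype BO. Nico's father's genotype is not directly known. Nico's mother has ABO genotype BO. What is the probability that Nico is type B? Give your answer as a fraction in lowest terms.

5/8

Nico's father's ABO genotype from AB × BO: 1/4 AB, 1/4 AO, 1/4 BB, 1/4 BO.
Crossing each possibility with the mother BO and summing P(type B): 1/4·1/2 + 1/4·1/4 + 1/4·1 + 1/4·3/4 = 5/8.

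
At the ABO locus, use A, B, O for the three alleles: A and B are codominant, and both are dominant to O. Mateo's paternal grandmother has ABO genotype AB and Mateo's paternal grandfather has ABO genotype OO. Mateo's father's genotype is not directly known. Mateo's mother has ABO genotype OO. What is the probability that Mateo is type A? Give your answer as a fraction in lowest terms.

1/4

Mateo's father's ABO genotype from AB × OO: 1/2 AO, 1/2 BO.
Crossing each possibility with the mother OO and summing P(type A): 1/2·1/2 + 1/2·0 = 1/4.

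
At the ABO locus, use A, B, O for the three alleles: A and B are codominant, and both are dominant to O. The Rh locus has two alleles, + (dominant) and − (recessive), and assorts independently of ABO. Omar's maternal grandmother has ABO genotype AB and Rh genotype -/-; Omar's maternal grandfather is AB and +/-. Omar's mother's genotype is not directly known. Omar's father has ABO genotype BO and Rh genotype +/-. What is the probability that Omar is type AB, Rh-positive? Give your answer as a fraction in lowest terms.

Omar's mother's ABO genotype from AB × AB: 1/4 AA, 1/2 AB, 1/4 BB.
Crossing each possibility with the father BO and summing P(type AB): 1/4·1/2 + 1/2·1/4 + 1/4·0 = 1/4.
Similarly for Rh via the mother's Rh distribution: P(Rh+) = 5/8.
Independent loci: 1/4 × 5/8 = 5/32.

5/32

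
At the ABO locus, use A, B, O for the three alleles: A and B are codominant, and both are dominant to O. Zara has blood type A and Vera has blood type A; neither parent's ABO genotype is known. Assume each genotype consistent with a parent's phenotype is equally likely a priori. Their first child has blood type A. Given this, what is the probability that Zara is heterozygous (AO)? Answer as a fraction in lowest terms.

7/15

Possible genotypes: Zara ∈ {AA, AO}; Vera ∈ {AA, AO}.
Weight each parental genotype pair by prior × P(type-A child):
  AA × AA: posterior weight 4/15.
  AA × AO: posterior weight 4/15.
  AO × AA: posterior weight 4/15.
  AO × AO: posterior weight 1/5.
Sum the posterior weight over pairs where Zara is AO: 7/15.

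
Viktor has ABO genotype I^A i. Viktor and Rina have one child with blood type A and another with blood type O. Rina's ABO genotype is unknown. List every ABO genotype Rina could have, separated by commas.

I^A i, I^B i, i i

For each candidate genotype of Rina, check whether crossing it with I^A i can produce every observed child phenotype.
  I^A I^A → possible child types {A} ✗
  I^A I^B → possible child types {A, B, AB} ✗
  I^A i → possible child types {O, A} ✓
  I^B I^B → possible child types {B, AB} ✗
  I^B i → possible child types {O, A, B, AB} ✓
  i i → possible child types {O, A} ✓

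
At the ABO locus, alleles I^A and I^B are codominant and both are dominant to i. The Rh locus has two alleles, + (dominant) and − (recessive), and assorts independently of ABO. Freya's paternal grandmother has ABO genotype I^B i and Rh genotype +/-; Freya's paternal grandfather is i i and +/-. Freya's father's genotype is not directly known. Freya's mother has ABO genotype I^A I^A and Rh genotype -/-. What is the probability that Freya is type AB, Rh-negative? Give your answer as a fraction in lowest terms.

1/8

Freya's father's ABO genotype from I^B i × i i: 1/2 I^B i, 1/2 i i.
Crossing each possibility with the mother I^A I^A and summing P(type AB): 1/2·1/2 + 1/2·0 = 1/4.
Similarly for Rh via the father's Rh distribution: P(Rh-) = 1/2.
Independent loci: 1/4 × 1/2 = 1/8.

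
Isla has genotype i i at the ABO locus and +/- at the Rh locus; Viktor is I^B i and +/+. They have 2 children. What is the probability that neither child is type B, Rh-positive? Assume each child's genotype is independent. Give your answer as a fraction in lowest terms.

1/4

ABO cross i i × I^B i → 1/2 O, 1/2 B.
Rh cross +/- × +/+ → 1 Rh+; so P(type B, Rh-positive) = 1/2 × 1 = 1/2 per child.
P(not type B, Rh-positive) = 1/2 for one child; (1/2)^2 = 1/4.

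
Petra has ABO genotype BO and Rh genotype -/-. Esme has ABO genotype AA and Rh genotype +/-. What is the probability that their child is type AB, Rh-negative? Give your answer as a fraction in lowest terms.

1/4

ABO cross BO × AA → offspring phenotypes: 1/2 A, 1/2 AB.
Rh cross -/- × +/- → 1/2 Rh+, 1/2 Rh-.
Independent loci: P(type AB, Rh-negative) = 1/2 × 1/2 = 1/4.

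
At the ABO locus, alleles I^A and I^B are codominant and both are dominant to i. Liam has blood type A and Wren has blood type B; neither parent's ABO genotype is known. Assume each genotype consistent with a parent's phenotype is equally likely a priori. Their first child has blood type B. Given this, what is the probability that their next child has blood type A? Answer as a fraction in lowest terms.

Possible genotypes: Liam ∈ {I^A I^A, I^A i}; Wren ∈ {I^B I^B, I^B i}.
Weight each parental genotype pair by prior × P(type-B child):
  I^A i × I^B I^B: posterior weight 2/3; P(next child type A) = 0.
  I^A i × I^B i: posterior weight 1/3; P(next child type A) = 1/4.
Weighted sum = 1/12.

1/12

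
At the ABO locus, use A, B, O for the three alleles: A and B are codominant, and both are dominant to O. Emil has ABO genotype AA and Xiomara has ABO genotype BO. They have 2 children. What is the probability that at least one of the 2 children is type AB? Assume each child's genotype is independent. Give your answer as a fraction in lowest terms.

3/4

ABO cross AA × BO → 1/2 A, 1/2 AB.
So P(type AB) = 1/2 per child.
P(none) = (1/2)^2 = 1/4; P(at least one) = 1 − 1/4 = 3/4.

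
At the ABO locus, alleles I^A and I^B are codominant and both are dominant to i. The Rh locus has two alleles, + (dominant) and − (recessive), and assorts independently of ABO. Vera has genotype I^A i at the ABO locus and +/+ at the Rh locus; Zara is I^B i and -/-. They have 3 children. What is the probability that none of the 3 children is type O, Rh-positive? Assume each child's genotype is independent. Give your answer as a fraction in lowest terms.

27/64

ABO cross I^A i × I^B i → 1/4 O, 1/4 A, 1/4 B, 1/4 AB.
Rh cross +/+ × -/- → 1 Rh+; so P(type O, Rh-positive) = 1/4 × 1 = 1/4 per child.
P(not type O, Rh-positive) = 3/4 for one child; (3/4)^3 = 27/64.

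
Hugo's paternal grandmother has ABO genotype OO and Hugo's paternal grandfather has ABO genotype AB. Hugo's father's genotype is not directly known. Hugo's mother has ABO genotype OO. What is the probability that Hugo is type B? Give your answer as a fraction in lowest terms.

1/4

Hugo's father's ABO genotype from OO × AB: 1/2 AO, 1/2 BO.
Crossing each possibility with the mother OO and summing P(type B): 1/2·0 + 1/2·1/2 = 1/4.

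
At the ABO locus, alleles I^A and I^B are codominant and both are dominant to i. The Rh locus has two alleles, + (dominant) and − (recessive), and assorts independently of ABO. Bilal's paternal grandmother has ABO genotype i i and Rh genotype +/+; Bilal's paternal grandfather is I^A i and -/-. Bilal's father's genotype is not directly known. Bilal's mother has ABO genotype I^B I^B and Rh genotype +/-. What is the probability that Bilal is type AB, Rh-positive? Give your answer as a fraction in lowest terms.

Bilal's father's ABO genotype from i i × I^A i: 1/2 I^A i, 1/2 i i.
Crossing each possibility with the mother I^B I^B and summing P(type AB): 1/2·1/2 + 1/2·0 = 1/4.
Similarly for Rh via the father's Rh distribution: P(Rh+) = 3/4.
Independent loci: 1/4 × 3/4 = 3/16.

3/16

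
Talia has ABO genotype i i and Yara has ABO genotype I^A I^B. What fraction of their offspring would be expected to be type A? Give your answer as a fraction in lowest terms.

1/2

ABO cross i i × I^A I^B → offspring phenotypes: 1/2 A, 1/2 B.
So P(type A) = 1/2.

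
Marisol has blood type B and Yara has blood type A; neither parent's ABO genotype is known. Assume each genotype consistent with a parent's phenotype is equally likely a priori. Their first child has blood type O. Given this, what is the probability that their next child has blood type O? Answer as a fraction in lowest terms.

Possible genotypes: Marisol ∈ {I^B I^B, I^B i}; Yara ∈ {I^A I^A, I^A i}.
Weight each parental genotype pair by prior × P(type-O child):
  I^B i × I^A i: posterior weight 1; P(next child type O) = 1/4.
Weighted sum = 1/4.

1/4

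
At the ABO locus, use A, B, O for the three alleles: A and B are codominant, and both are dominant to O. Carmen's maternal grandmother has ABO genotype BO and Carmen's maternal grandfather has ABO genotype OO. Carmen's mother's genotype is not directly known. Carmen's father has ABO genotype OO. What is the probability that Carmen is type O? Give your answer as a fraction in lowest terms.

Carmen's mother's ABO genotype from BO × OO: 1/2 BO, 1/2 OO.
Crossing each possibility with the father OO and summing P(type O): 1/2·1/2 + 1/2·1 = 3/4.

3/4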